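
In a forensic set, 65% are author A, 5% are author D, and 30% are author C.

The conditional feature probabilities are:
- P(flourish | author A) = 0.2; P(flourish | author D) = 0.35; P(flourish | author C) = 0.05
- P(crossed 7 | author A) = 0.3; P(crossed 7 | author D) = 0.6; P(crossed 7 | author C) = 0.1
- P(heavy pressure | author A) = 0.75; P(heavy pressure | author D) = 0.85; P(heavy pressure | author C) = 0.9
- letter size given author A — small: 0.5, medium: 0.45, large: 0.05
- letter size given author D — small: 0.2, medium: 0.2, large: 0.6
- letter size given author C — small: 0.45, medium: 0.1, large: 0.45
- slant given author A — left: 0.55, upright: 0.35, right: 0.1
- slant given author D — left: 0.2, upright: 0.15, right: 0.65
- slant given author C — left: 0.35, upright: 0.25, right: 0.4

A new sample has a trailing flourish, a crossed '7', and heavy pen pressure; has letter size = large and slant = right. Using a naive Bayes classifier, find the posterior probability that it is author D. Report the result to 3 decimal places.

0.899

author A: 0.65 × 0.2 × 0.3 × 0.75 × 0.05 × 0.1 = 0.00014625
author D: 0.05 × 0.35 × 0.6 × 0.85 × 0.6 × 0.65 = 0.00348075
author C: 0.3 × 0.05 × 0.1 × 0.9 × 0.45 × 0.4 = 0.000243
P(author D | x) = 0.00348075 / 0.00387 ≈ 0.899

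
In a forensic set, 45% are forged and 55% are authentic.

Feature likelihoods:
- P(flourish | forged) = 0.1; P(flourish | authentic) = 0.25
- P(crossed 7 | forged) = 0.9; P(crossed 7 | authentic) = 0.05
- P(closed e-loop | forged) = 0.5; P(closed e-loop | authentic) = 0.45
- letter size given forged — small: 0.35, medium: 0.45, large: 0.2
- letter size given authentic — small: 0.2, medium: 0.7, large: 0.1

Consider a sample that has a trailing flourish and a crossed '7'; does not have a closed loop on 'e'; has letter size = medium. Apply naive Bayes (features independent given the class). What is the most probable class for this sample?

forged: 0.45 × 0.1 × 0.9 × (1−0.5) × 0.45 = 0.0091125
authentic: 0.55 × 0.25 × 0.05 × (1−0.45) × 0.7 = 0.002646875
Highest score → forged.

forged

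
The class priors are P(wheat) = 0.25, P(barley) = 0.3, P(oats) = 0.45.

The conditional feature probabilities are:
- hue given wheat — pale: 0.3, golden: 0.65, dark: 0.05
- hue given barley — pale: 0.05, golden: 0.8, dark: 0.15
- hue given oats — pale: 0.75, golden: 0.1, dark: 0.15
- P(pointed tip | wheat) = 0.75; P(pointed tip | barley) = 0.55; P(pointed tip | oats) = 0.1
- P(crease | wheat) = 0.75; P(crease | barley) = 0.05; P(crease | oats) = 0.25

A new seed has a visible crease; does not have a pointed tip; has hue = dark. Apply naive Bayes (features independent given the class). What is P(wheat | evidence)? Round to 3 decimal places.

wheat: 0.25 × 0.05 × (1−0.75) × 0.75 = 0.00234375
barley: 0.3 × 0.15 × (1−0.55) × 0.05 = 0.0010125
oats: 0.45 × 0.15 × (1−0.1) × 0.25 = 0.0151875
P(wheat | x) = 0.00234375 / 0.01854375 ≈ 0.126

0.126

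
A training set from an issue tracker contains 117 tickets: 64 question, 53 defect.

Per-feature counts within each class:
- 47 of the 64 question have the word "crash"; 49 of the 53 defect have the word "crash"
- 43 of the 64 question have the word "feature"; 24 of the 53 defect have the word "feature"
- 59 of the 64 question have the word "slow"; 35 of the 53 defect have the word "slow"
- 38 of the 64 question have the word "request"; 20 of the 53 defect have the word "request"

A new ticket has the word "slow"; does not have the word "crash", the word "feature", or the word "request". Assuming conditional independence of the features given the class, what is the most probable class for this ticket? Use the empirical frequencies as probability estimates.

question: (64/117) × (17/64) × (21/64) × (59/64) × (26/64) ≈ 0.0178553
defect: (53/117) × (4/53) × (29/53) × (35/53) × (33/53) ≈ 0.00769177
Highest score → question.

question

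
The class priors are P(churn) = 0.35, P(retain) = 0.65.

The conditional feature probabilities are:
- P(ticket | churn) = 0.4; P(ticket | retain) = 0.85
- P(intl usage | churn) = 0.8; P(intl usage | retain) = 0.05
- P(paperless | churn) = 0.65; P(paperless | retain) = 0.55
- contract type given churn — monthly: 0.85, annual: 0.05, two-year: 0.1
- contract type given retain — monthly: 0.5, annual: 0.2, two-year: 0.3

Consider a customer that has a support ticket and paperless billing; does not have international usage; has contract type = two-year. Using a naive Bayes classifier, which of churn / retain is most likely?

churn: 0.35 × 0.4 × (1−0.8) × 0.65 × 0.1 = 0.00182
retain: 0.65 × 0.85 × (1−0.05) × 0.55 × 0.3 = 0.086604375
Highest score → retain.

retain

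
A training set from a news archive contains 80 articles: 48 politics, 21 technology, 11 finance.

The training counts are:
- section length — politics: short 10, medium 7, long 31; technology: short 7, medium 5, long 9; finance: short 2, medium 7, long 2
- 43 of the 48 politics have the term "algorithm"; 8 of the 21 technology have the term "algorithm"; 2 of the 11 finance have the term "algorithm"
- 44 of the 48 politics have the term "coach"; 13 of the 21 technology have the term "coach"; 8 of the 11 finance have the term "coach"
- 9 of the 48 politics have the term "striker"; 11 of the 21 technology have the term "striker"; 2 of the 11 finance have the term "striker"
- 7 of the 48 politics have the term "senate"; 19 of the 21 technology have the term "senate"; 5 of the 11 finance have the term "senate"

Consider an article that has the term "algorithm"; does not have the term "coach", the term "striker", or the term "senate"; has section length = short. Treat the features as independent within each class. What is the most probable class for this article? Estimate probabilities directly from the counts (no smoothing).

politics: (48/80) × (10/48) × (43/48) × (4/48) × (39/48) × (41/48) ≈ 0.00647623
technology: (21/80) × (7/21) × (8/21) × (8/21) × (10/21) × (2/21) ≈ 0.000575892
finance: (11/80) × (2/11) × (2/11) × (3/11) × (9/11) × (6/11) ≈ 0.000553241
Highest score → politics.

politics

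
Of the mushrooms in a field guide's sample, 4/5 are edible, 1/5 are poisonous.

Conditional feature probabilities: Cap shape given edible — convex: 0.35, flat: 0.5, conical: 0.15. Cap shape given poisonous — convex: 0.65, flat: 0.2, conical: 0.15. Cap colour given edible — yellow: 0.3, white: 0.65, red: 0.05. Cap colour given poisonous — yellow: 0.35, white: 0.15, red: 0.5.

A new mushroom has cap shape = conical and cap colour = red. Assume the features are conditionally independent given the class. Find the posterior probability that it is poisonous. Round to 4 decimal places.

0.7143

edible: 0.8 × 0.15 × 0.05 = 0.006
poisonous: 0.2 × 0.15 × 0.5 = 0.015
P(poisonous | x) = 0.015 / 0.021 ≈ 0.7143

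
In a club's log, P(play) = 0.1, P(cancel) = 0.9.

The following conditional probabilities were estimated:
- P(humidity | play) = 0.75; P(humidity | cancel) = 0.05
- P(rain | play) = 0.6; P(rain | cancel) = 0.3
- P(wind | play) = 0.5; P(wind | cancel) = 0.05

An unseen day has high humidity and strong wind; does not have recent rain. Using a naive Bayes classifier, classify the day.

play: 0.1 × 0.75 × (1−0.6) × 0.5 = 0.015
cancel: 0.9 × 0.05 × (1−0.3) × 0.05 = 0.001575
Highest score → play.

play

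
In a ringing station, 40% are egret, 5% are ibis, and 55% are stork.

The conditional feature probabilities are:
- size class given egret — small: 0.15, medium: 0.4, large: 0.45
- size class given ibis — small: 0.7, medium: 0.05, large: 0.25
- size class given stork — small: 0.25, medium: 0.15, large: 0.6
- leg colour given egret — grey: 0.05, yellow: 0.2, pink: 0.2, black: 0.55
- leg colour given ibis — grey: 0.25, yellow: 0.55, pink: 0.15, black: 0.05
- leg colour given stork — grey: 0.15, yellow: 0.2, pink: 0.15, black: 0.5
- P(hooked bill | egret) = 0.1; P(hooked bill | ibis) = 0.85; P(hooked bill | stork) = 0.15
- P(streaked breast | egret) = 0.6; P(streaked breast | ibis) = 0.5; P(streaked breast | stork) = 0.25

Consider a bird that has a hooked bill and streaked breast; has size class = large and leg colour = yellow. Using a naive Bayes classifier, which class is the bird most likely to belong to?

ibis

egret: 0.4 × 0.45 × 0.2 × 0.1 × 0.6 = 0.00216
ibis: 0.05 × 0.25 × 0.55 × 0.85 × 0.5 = 0.002921875
stork: 0.55 × 0.6 × 0.2 × 0.15 × 0.25 = 0.002475
Highest score → ibis.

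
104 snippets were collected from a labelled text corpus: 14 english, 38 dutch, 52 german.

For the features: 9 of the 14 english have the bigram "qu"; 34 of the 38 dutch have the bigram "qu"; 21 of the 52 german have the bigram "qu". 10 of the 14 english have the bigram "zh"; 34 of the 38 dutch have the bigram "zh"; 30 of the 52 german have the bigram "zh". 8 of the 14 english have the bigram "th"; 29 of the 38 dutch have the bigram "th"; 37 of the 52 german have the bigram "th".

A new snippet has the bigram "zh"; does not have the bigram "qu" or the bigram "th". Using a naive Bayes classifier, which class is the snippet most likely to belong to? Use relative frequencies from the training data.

english: (14/104) × (5/14) × (10/14) × (6/14) ≈ 0.0147174
dutch: (38/104) × (4/38) × (34/38) × (9/38) ≈ 0.00815044
german: (52/104) × (31/52) × (30/52) × (15/52) ≈ 0.049606
Highest score → german.

german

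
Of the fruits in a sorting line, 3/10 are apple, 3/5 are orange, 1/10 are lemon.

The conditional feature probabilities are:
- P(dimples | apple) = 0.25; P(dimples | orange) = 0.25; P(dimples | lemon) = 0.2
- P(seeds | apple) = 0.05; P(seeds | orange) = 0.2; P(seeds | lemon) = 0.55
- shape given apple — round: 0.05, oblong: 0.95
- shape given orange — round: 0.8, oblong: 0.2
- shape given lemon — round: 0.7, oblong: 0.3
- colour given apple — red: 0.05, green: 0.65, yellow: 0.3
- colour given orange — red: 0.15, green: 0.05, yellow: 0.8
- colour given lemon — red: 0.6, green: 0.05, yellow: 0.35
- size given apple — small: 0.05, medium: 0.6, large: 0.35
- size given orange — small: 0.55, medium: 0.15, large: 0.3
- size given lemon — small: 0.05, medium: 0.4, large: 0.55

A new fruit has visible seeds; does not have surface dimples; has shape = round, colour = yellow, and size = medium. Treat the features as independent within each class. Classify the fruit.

orange

apple: 0.3 × (1−0.25) × 0.05 × 0.05 × 0.3 × 0.6 = 0.00010125
orange: 0.6 × (1−0.25) × 0.2 × 0.8 × 0.8 × 0.15 = 0.00864
lemon: 0.1 × (1−0.2) × 0.55 × 0.7 × 0.35 × 0.4 = 0.004312
Highest score → orange.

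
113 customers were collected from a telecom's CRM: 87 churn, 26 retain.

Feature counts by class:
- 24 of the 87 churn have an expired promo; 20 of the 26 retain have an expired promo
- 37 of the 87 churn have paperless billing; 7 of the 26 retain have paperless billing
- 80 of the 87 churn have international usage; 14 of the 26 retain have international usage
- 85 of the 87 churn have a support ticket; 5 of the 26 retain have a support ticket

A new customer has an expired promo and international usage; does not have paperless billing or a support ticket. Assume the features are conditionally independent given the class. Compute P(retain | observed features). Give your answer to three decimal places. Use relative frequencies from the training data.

0.956

churn: (87/113) × (24/87) × (50/87) × (80/87) × (2/87) ≈ 0.00258027
retain: (26/113) × (20/26) × (19/26) × (14/26) × (21/26) ≈ 0.0562513
P(retain | x) = 0.0562513 / 0.05883157 ≈ 0.956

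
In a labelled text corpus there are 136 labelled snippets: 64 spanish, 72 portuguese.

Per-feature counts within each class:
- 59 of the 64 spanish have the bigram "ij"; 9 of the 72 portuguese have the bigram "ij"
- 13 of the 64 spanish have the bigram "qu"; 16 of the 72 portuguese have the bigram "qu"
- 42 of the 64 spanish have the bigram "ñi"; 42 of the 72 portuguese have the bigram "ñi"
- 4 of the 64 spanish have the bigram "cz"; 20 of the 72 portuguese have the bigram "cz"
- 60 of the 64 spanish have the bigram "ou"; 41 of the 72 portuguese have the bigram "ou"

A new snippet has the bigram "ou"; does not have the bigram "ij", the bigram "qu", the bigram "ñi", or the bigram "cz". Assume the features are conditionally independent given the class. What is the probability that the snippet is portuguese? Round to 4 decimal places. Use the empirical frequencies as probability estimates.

0.8746

spanish: (64/136) × (5/64) × (51/64) × (22/64) × (60/64) × (60/64) = 0.0088512897491455078125
portuguese: (72/136) × (63/72) × (56/72) × (30/72) × (52/72) × (41/72) ≈ 0.0617402
P(portuguese | x) = 0.0617402 / 0.0705914897491455078125 ≈ 0.8746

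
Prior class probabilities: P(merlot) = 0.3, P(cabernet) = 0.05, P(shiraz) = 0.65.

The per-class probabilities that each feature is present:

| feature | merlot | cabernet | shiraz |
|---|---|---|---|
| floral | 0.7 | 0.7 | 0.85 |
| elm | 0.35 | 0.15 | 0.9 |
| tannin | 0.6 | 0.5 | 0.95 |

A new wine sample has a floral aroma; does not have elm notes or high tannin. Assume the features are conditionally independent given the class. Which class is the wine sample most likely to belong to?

merlot: 0.3 × 0.7 × (1−0.35) × (1−0.6) = 0.0546
cabernet: 0.05 × 0.7 × (1−0.15) × (1−0.5) = 0.014875
shiraz: 0.65 × 0.85 × (1−0.9) × (1−0.95) = 0.0027625
Highest score → merlot.

merlot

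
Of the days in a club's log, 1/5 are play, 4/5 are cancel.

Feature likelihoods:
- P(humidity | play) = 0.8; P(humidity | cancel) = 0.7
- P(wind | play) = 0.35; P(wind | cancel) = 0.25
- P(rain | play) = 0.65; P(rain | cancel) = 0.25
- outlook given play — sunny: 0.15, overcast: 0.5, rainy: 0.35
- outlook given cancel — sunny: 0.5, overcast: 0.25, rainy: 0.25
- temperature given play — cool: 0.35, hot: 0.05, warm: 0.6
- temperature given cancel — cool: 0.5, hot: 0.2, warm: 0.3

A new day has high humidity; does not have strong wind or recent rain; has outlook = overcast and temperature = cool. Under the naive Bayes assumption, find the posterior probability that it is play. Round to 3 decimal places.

0.139

play: 0.2 × 0.8 × (1−0.35) × (1−0.65) × 0.5 × 0.35 = 0.00637
cancel: 0.8 × 0.7 × (1−0.25) × (1−0.25) × 0.25 × 0.5 = 0.039375
P(play | x) = 0.00637 / 0.045745 ≈ 0.139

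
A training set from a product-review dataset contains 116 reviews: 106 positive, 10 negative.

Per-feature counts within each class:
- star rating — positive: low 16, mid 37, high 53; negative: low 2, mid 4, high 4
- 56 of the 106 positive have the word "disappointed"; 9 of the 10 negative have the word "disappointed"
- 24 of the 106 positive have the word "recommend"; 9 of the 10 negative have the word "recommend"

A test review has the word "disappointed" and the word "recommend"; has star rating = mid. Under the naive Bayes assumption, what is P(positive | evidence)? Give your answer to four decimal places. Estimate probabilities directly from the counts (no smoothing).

positive: (106/116) × (37/106) × (56/106) × (24/106) ≈ 0.0381532
negative: (10/116) × (4/10) × (9/10) × (9/10) ≈ 0.027931
P(positive | x) = 0.0381532 / 0.0660842 ≈ 0.5773

0.5773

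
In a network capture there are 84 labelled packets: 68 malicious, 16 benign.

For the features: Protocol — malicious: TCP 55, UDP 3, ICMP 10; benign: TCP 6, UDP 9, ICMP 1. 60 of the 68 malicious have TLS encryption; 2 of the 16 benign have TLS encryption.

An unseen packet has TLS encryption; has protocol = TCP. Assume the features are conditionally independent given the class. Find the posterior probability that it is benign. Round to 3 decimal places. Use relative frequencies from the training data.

0.015

malicious: (68/84) × (55/68) × (60/68) ≈ 0.577731
benign: (16/84) × (6/16) × (2/16) ≈ 0.00892857
P(benign | x) = 0.00892857 / 0.58665957 ≈ 0.015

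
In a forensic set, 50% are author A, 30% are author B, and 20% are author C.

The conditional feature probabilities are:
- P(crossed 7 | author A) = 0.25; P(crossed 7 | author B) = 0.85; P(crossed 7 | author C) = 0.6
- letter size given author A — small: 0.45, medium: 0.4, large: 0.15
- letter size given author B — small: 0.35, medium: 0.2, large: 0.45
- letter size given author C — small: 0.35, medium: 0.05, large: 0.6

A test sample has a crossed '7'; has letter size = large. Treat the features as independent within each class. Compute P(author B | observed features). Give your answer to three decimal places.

author A: 0.5 × 0.25 × 0.15 = 0.01875
author B: 0.3 × 0.85 × 0.45 = 0.11475
author C: 0.2 × 0.6 × 0.6 = 0.072
P(author B | x) = 0.11475 / 0.2055 ≈ 0.558

0.558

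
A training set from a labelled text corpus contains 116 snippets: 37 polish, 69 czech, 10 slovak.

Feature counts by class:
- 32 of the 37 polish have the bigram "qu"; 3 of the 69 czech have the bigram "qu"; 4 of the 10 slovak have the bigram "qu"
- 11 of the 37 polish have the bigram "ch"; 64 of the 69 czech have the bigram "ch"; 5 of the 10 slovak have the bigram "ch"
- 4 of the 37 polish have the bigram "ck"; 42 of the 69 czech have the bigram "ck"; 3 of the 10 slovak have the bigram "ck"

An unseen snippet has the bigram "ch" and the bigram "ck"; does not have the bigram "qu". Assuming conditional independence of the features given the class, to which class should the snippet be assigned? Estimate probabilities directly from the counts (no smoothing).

czech

polish: (37/116) × (5/37) × (11/37) × (4/37) ≈ 0.00138536
czech: (69/116) × (66/69) × (64/69) × (42/69) ≈ 0.321231
slovak: (10/116) × (6/10) × (5/10) × (3/10) ≈ 0.00775862
Highest score → czech.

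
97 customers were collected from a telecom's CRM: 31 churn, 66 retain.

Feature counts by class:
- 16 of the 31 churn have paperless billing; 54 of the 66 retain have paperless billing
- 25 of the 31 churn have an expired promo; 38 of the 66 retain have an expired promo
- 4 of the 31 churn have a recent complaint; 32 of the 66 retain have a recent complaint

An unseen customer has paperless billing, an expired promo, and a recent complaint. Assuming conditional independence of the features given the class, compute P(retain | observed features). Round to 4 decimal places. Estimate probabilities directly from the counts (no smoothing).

0.9005

churn: (31/97) × (16/31) × (25/31) × (4/31) ≈ 0.0171643
retain: (66/97) × (54/66) × (38/66) × (32/66) ≈ 0.155406
P(retain | x) = 0.155406 / 0.1725703 ≈ 0.9005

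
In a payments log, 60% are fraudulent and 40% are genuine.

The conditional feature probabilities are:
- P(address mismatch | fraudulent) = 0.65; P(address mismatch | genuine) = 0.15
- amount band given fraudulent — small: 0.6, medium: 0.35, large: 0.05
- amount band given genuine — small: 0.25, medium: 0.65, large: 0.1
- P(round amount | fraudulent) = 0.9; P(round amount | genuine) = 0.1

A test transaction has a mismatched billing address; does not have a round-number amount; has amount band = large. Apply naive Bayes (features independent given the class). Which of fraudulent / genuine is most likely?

fraudulent: 0.6 × 0.65 × 0.05 × (1−0.9) = 0.00195
genuine: 0.4 × 0.15 × 0.1 × (1−0.1) = 0.0054
Highest score → genuine.

genuine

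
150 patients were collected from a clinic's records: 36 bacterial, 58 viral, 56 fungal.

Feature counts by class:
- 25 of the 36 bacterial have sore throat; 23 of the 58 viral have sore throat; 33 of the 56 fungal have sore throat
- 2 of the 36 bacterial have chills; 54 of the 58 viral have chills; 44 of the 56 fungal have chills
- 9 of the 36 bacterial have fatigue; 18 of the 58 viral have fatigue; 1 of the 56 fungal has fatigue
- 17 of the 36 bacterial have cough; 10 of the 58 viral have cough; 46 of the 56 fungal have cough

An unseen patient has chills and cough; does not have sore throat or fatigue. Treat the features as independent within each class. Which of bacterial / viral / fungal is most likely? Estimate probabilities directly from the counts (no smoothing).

bacterial: (36/150) × (11/36) × (2/36) × (27/36) × (17/36) ≈ 0.0014429
viral: (58/150) × (35/58) × (54/58) × (40/58) × (10/58) ≈ 0.0258313
fungal: (56/150) × (23/56) × (44/56) × (55/56) × (46/56) ≈ 0.0971954
Highest score → fungal.

fungal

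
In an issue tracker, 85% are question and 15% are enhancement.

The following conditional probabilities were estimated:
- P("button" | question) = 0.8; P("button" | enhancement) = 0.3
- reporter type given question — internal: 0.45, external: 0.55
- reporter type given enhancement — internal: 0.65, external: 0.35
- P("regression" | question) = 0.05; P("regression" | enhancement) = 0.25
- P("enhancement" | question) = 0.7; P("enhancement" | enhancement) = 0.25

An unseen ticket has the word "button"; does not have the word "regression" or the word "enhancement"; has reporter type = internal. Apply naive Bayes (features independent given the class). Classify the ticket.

question

question: 0.85 × 0.8 × 0.45 × (1−0.05) × (1−0.7) = 0.08721
enhancement: 0.15 × 0.3 × 0.65 × (1−0.25) × (1−0.25) = 0.016453125
Highest score → question.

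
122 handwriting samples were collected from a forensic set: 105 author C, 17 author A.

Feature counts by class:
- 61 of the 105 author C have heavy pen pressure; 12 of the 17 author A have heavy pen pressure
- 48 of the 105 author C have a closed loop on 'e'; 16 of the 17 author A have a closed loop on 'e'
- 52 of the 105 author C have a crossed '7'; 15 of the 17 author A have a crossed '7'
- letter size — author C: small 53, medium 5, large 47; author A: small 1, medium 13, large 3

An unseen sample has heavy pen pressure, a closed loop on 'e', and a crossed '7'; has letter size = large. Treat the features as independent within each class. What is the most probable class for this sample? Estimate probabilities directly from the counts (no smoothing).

author C: (105/122) × (61/105) × (48/105) × (52/105) × (47/105) ≈ 0.0506693
author A: (17/122) × (12/17) × (16/17) × (15/17) × (3/17) ≈ 0.0144148
Highest score → author C.

author C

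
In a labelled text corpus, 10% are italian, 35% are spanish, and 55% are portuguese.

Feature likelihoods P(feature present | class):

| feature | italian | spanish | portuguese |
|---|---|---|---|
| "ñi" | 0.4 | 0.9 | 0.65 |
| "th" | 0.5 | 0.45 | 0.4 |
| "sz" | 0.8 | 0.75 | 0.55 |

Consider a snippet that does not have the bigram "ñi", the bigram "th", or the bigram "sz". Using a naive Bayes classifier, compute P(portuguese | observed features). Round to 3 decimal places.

0.828

italian: 0.1 × (1−0.4) × (1−0.5) × (1−0.8) = 0.006
spanish: 0.35 × (1−0.9) × (1−0.45) × (1−0.75) = 0.0048125
portuguese: 0.55 × (1−0.65) × (1−0.4) × (1−0.55) = 0.051975
P(portuguese | x) = 0.051975 / 0.0627875 ≈ 0.828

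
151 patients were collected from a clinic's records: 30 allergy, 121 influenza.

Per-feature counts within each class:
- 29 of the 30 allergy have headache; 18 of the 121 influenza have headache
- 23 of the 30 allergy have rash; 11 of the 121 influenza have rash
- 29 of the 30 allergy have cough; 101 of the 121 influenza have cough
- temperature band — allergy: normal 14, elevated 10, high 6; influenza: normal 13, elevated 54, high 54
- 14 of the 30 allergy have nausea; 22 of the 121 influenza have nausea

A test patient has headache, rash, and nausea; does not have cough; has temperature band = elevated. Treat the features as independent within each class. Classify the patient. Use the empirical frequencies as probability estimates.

allergy

allergy: (30/151) × (29/30) × (23/30) × (1/30) × (10/30) × (14/30) ≈ 0.00076347
influenza: (121/151) × (18/121) × (11/121) × (20/121) × (54/121) × (22/121) ≈ 0.000145343
Highest score → allergy.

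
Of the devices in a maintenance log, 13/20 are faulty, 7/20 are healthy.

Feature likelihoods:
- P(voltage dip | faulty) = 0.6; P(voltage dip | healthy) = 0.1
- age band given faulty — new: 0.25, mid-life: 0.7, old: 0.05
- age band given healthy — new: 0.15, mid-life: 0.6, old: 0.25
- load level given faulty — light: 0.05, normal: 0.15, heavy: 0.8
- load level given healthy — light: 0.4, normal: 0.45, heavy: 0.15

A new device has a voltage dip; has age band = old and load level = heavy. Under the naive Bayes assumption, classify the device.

faulty

faulty: 0.65 × 0.6 × 0.05 × 0.8 = 0.0156
healthy: 0.35 × 0.1 × 0.25 × 0.15 = 0.0013125
Highest score → faulty.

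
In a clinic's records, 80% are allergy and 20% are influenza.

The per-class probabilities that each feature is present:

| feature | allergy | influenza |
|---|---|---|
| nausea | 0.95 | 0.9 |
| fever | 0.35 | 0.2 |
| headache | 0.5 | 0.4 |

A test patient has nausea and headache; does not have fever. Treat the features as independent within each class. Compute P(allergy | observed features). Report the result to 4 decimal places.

0.8109

allergy: 0.8 × 0.95 × (1−0.35) × 0.5 = 0.247
influenza: 0.2 × 0.9 × (1−0.2) × 0.4 = 0.0576
P(allergy | x) = 0.247 / 0.3046 ≈ 0.8109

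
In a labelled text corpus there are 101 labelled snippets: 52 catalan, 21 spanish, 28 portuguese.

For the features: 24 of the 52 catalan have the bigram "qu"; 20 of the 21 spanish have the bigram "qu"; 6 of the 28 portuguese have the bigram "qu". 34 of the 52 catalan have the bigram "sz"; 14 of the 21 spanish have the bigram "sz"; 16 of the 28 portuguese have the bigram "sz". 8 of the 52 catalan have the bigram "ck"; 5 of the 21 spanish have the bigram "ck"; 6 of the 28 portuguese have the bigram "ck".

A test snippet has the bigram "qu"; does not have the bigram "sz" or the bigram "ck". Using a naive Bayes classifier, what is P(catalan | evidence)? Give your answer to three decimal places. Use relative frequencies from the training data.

0.498

catalan: (52/101) × (24/52) × (18/52) × (44/52) ≈ 0.0695999
spanish: (21/101) × (20/21) × (7/21) × (16/21) ≈ 0.0502907
portuguese: (28/101) × (6/28) × (12/28) × (22/28) ≈ 0.020004
P(catalan | x) = 0.0695999 / 0.1398946 ≈ 0.498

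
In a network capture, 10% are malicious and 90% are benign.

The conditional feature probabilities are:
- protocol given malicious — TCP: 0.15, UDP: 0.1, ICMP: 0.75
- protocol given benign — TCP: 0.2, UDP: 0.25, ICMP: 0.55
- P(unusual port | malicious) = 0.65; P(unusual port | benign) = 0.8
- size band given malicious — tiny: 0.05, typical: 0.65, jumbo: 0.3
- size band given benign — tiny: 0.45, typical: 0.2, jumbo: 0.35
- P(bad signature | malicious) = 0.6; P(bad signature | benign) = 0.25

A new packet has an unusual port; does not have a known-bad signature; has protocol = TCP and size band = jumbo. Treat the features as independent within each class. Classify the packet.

benign

malicious: 0.1 × 0.15 × 0.65 × 0.3 × (1−0.6) = 0.00117
benign: 0.9 × 0.2 × 0.8 × 0.35 × (1−0.25) = 0.0378
Highest score → benign.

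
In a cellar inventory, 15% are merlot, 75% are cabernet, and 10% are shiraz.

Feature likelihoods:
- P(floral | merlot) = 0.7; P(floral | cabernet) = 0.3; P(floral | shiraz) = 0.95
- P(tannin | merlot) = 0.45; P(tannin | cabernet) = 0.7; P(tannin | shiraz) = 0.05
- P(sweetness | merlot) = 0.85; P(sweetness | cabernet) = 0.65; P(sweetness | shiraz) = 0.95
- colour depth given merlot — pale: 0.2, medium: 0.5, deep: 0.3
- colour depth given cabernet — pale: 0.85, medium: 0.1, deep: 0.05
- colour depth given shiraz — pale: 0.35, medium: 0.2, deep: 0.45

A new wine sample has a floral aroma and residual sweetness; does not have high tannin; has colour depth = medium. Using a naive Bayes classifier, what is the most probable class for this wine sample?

merlot: 0.15 × 0.7 × (1−0.45) × 0.85 × 0.5 = 0.02454375
cabernet: 0.75 × 0.3 × (1−0.7) × 0.65 × 0.1 = 0.0043875
shiraz: 0.1 × 0.95 × (1−0.05) × 0.95 × 0.2 = 0.0171475
Highest score → merlot.

merlot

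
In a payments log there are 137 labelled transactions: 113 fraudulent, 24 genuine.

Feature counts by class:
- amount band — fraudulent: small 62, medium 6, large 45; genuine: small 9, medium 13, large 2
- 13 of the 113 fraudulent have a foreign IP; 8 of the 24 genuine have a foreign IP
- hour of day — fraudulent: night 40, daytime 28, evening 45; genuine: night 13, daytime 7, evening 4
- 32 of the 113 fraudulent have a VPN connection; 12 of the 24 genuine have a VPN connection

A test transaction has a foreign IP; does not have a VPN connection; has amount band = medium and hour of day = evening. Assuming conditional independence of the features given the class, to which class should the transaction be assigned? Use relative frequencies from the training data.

genuine

fraudulent: (113/137) × (6/113) × (13/113) × (45/113) × (81/113) ≈ 0.00143826
genuine: (24/137) × (13/24) × (8/24) × (4/24) × (12/24) ≈ 0.00263585
Highest score → genuine.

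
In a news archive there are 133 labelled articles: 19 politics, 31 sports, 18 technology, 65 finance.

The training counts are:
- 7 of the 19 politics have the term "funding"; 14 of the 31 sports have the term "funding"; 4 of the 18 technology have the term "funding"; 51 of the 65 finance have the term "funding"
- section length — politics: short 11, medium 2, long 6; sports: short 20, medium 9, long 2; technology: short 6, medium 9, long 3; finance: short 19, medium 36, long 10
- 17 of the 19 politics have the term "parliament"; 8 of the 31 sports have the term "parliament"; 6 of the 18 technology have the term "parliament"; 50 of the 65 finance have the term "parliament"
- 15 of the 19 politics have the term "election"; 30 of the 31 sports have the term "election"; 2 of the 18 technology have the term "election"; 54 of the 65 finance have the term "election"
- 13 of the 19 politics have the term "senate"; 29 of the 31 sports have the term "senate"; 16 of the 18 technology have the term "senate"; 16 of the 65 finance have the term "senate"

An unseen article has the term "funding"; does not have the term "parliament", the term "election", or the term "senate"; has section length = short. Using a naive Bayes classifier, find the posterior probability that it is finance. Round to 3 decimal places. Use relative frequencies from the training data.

politics: (19/133) × (7/19) × (11/19) × (2/19) × (4/19) × (6/19) ≈ 0.000213239
sports: (31/133) × (14/31) × (20/31) × (23/31) × (1/31) × (2/31) ≈ 0.000104862
technology: (18/133) × (4/18) × (6/18) × (12/18) × (16/18) × (2/18) ≈ 0.000660086
finance: (65/133) × (51/65) × (19/65) × (15/65) × (11/65) × (49/65) ≈ 0.00329988
P(finance | x) = 0.00329988 / 0.004278067 ≈ 0.771

0.771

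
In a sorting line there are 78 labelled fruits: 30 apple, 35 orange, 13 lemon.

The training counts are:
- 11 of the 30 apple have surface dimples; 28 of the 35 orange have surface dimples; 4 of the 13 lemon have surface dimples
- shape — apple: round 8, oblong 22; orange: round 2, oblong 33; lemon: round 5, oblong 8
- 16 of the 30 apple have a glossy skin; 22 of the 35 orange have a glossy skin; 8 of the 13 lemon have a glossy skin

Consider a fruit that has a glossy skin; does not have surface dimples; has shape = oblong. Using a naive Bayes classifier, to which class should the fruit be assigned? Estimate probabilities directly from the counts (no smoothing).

apple

apple: (30/78) × (19/30) × (22/30) × (16/30) ≈ 0.0952707
orange: (35/78) × (7/35) × (33/35) × (22/35) ≈ 0.0531868
lemon: (13/78) × (9/13) × (8/13) × (8/13) ≈ 0.0436959
Highest score → apple.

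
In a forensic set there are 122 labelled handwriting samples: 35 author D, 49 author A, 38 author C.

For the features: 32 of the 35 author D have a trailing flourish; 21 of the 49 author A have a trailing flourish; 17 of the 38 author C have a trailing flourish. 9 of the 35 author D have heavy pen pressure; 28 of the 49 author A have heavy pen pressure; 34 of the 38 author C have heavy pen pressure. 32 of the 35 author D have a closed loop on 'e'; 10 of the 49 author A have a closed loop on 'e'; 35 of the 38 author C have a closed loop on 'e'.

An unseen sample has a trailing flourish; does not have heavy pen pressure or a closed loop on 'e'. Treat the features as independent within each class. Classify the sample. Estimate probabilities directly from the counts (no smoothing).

author D: (35/122) × (32/35) × (26/35) × (3/35) ≈ 0.0167012
author A: (49/122) × (21/49) × (21/49) × (39/49) ≈ 0.0587153
author C: (38/122) × (17/38) × (4/38) × (3/38) ≈ 0.00115799
Highest score → author A.

author A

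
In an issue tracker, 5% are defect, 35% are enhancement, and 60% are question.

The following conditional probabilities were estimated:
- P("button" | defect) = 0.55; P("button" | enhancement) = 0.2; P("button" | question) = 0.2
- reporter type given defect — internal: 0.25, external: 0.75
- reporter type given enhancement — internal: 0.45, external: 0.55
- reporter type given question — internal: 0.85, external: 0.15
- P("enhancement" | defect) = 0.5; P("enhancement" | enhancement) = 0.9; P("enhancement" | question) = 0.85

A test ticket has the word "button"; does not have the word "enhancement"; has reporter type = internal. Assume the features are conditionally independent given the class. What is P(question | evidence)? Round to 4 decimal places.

defect: 0.05 × 0.55 × 0.25 × (1−0.5) = 0.0034375
enhancement: 0.35 × 0.2 × 0.45 × (1−0.9) = 0.00315
question: 0.6 × 0.2 × 0.85 × (1−0.85) = 0.0153
P(question | x) = 0.0153 / 0.0218875 ≈ 0.6990

0.6990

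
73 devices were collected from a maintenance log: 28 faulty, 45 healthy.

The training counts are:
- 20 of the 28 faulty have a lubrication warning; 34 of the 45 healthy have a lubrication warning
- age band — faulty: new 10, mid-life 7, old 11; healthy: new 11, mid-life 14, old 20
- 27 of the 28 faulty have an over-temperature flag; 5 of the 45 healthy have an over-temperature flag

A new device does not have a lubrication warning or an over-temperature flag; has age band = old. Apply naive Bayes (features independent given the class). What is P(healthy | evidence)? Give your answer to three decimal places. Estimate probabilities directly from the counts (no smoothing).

0.975

faulty: (28/73) × (8/28) × (11/28) × (1/28) ≈ 0.0015376
healthy: (45/73) × (11/45) × (20/45) × (40/45) ≈ 0.0595298
P(healthy | x) = 0.0595298 / 0.0610674 ≈ 0.975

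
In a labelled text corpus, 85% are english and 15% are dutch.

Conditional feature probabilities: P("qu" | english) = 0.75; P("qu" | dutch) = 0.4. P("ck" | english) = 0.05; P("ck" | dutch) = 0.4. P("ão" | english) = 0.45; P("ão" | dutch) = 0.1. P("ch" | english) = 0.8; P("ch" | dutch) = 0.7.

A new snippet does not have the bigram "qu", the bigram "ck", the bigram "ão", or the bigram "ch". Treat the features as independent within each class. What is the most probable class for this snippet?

english

english: 0.85 × (1−0.75) × (1−0.05) × (1−0.45) × (1−0.8) = 0.02220625
dutch: 0.15 × (1−0.4) × (1−0.4) × (1−0.1) × (1−0.7) = 0.01458
Highest score → english.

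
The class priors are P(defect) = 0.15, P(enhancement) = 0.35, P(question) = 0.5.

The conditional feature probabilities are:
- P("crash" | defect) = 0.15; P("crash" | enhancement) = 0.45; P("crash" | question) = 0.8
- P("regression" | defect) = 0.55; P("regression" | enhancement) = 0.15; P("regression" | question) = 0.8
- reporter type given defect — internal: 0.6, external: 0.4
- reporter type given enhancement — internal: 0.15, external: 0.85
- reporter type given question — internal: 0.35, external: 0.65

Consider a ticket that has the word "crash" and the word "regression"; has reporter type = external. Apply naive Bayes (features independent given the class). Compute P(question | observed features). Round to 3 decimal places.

defect: 0.15 × 0.15 × 0.55 × 0.4 = 0.00495
enhancement: 0.35 × 0.45 × 0.15 × 0.85 = 0.02008125
question: 0.5 × 0.8 × 0.8 × 0.65 = 0.208
P(question | x) = 0.208 / 0.23303125 ≈ 0.893

0.893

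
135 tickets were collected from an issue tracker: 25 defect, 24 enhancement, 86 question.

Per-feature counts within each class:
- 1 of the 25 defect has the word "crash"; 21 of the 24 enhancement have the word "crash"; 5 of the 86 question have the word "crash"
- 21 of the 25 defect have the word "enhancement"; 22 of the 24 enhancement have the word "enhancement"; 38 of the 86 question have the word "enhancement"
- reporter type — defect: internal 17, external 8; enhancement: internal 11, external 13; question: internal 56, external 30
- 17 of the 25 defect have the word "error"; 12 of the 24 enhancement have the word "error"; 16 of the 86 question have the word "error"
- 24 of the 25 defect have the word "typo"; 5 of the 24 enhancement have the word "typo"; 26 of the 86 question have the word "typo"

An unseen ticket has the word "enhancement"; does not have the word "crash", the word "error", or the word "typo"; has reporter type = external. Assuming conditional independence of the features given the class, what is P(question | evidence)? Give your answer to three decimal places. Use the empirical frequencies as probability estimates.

0.913

defect: (25/135) × (24/25) × (21/25) × (8/25) × (8/25) × (1/25) ≈ 0.000611669
enhancement: (24/135) × (3/24) × (22/24) × (13/24) × (12/24) × (19/24) ≈ 0.00436761
question: (86/135) × (81/86) × (38/86) × (30/86) × (70/86) × (60/86) ≈ 0.0525184
P(question | x) = 0.0525184 / 0.057497679 ≈ 0.913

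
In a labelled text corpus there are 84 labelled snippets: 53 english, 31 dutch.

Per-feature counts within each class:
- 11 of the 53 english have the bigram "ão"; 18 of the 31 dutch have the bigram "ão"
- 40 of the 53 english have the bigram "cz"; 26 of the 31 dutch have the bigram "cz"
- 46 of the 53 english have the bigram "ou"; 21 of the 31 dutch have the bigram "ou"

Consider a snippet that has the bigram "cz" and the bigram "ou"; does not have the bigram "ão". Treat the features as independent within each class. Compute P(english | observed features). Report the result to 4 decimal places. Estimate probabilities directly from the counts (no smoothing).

0.7884

english: (53/84) × (42/53) × (40/53) × (46/53) ≈ 0.327519
dutch: (31/84) × (13/31) × (26/31) × (21/31) ≈ 0.0879292
P(english | x) = 0.327519 / 0.4154482 ≈ 0.7884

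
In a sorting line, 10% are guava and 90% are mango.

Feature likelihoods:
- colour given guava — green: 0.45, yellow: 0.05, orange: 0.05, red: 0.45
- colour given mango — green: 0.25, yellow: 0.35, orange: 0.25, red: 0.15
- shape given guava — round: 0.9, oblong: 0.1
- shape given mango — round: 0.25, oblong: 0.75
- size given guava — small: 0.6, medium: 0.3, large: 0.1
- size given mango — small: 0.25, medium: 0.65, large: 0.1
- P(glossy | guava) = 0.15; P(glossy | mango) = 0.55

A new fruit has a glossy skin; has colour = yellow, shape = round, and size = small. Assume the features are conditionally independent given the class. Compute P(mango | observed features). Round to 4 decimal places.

0.9639

guava: 0.1 × 0.05 × 0.9 × 0.6 × 0.15 = 0.000405
mango: 0.9 × 0.35 × 0.25 × 0.25 × 0.55 = 0.010828125
P(mango | x) = 0.010828125 / 0.011233125 ≈ 0.9639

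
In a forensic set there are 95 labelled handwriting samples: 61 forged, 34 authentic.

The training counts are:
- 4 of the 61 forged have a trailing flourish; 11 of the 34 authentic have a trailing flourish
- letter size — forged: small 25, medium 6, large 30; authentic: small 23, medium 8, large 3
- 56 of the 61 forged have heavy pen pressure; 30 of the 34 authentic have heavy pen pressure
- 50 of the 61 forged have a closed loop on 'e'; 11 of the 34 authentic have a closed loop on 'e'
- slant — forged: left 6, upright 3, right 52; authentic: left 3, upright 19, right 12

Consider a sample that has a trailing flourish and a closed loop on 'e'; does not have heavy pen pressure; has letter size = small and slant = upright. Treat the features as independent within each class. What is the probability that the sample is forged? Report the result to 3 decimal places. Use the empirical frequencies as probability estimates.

forged: (61/95) × (4/61) × (25/61) × (5/61) × (50/61) × (3/61) ≈ 0.0000570188
authentic: (34/95) × (11/34) × (23/34) × (4/34) × (11/34) × (19/34) ≈ 0.00166605
P(forged | x) = 0.0000570188 / 0.0017230688 ≈ 0.033

0.033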